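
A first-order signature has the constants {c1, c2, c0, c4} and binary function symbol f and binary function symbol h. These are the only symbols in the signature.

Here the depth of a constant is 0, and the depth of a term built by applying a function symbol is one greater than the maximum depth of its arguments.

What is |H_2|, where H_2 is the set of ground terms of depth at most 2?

Let N_k = |{terms of depth ≤ k}|. Then N_0 = 4 and N_k = 4 + N_{k-1}^2 + N_{k-1}^2 for k ≥ 1 (one summand per function symbol, arity giving the exponent).
N_0 = 4
N_1 = 4 + 4^2 + 4^2 = 36
N_2 = 4 + 36^2 + 36^2 = 2596

2596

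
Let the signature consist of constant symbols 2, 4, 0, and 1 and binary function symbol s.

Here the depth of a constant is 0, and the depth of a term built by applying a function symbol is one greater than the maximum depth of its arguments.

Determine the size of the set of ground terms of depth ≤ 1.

20

Write N_k for the number of ground terms of depth ≤ k. A term of depth ≤ k is either a constant or a function symbol applied to arguments of depth ≤ k−1, so N_k = 4 + N_{k-1}^2.
N_0 = 4
N_1 = 4 + 4^2 = 20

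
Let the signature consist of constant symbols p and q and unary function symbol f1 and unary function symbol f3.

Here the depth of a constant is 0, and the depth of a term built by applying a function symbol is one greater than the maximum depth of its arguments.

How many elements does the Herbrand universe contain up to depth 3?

Let N_k count ground terms of depth at most k. Each non-constant term of depth ≤ k is some function symbol applied to depth-≤(k−1) arguments, giving N_k = 2 + N_{k-1} + N_{k-1}.
N_0 = 2
N_1 = 2 + 2 + 2 = 6
N_2 = 2 + 6 + 6 = 14
N_3 = 2 + 14 + 14 = 30

30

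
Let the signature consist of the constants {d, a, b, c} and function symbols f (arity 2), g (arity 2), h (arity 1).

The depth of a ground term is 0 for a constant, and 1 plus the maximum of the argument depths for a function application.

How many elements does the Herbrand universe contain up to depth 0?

Write N_k for the number of ground terms of depth ≤ k. A term of depth ≤ k is either a constant or a function symbol applied to arguments of depth ≤ k−1, so N_k = 4 + N_{k-1}^2 + N_{k-1}^2 + N_{k-1}.
N_0 = 4
Explicitly: d, a, b, c.

4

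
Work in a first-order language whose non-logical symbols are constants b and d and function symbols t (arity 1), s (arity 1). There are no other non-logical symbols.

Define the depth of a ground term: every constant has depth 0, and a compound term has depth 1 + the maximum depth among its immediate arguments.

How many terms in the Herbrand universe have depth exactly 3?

16

Count level by level. With function symbols t/1, s/1, the terms of depth ≤ k are the 2 constants together with each function applied to depth-≤(k−1) tuples, so N_k = 2 + N_{k-1} + N_{k-1}.
N_0 = 2
N_1 = 2 + 2 + 2 = 6
N_2 = 2 + 6 + 6 = 14
N_3 = 2 + 14 + 14 = 30
Terms of depth exactly 3: N_3 − N_2 = 30 − 14 = 16.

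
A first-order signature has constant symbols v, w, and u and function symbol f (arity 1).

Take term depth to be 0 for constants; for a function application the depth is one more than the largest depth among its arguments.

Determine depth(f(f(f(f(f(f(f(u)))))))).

7

depth(f(u)) = 1 + depth(u) = 1 + 0 = 1
depth(f(f(u))) = 1 + depth(f(u)) = 1 + 1 = 2
depth(f(f(f(u)))) = 1 + depth(f(f(u))) = 1 + 2 = 3
depth(f(f(f(f(u))))) = 1 + depth(f(f(f(u)))) = 1 + 3 = 4
depth(f(f(f(f(f(u)))))) = 1 + depth(f(f(f(f(u))))) = 1 + 4 = 5
depth(f(f(f(f(f(f(u))))))) = 1 + depth(f(f(f(f(f(u)))))) = 1 + 5 = 6
depth(f(f(f(f(f(f(f(u)))))))) = 1 + depth(f(f(f(f(f(f(u))))))) = 1 + 6 = 7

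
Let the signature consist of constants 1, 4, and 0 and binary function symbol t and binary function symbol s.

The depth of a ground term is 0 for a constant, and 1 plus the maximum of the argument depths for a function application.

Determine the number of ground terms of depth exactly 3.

Let N_k count ground terms of depth at most k. Each non-constant term of depth ≤ k is some function symbol applied to depth-≤(k−1) arguments, giving N_k = 3 + N_{k-1}^2 + N_{k-1}^2.
N_0 = 3
N_1 = 3 + 3^2 + 3^2 = 21
N_2 = 3 + 21^2 + 21^2 = 885
N_3 = 3 + 885^2 + 885^2 = 1566453
Terms of depth exactly 3: N_3 − N_2 = 1566453 − 885 = 1565568.

1565568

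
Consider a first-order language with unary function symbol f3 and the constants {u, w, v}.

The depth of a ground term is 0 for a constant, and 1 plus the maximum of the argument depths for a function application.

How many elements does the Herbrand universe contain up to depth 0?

Let N_k count ground terms of depth at most k. Each non-constant term of depth ≤ k is some function symbol applied to depth-≤(k−1) arguments, giving N_k = 3 + N_{k-1}.
N_0 = 3
Explicitly: u, w, v.

3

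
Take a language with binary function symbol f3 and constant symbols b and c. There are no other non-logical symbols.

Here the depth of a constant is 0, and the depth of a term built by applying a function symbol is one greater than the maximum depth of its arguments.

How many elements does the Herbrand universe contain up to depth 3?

1446

If N_k denotes the number of depth-≤k ground terms, the 2 constants give N_0 = 2, and each function symbol of arity r contributes N_{k-1}^r new terms at level k: N_k = 2 + N_{k-1}^2.
N_0 = 2
N_1 = 2 + 2^2 = 6
N_2 = 2 + 6^2 = 38
N_3 = 2 + 38^2 = 1446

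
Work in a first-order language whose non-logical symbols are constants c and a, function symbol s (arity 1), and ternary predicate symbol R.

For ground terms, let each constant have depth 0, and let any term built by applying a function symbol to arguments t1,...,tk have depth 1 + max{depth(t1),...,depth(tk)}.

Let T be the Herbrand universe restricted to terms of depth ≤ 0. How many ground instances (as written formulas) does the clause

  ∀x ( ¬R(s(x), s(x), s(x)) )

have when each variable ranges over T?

2

Ground terms of depth ≤ 0:
  Write N_k for the number of ground terms of depth ≤ k. A term of depth ≤ k is either a constant or a function symbol applied to arguments of depth ≤ k−1, so N_k = 2 + N_{k-1}.
  N_0 = 2
So there are 2 ground terms available for substitution.
The clause has 1 distinct variable (x), which appears in the body. In the free term algebra distinct substitutions yield syntactically distinct ground instances.
Number of ground instances = 2.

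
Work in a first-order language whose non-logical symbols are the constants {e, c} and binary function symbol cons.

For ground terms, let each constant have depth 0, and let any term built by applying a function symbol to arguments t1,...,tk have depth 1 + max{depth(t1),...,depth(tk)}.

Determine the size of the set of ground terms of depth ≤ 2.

Let N_k = |{terms of depth ≤ k}|. Then N_0 = 2 and N_k = 2 + N_{k-1}^2 for k ≥ 1 (one summand per function symbol, arity giving the exponent).
N_0 = 2
N_1 = 2 + 2^2 = 6
N_2 = 2 + 6^2 = 38

38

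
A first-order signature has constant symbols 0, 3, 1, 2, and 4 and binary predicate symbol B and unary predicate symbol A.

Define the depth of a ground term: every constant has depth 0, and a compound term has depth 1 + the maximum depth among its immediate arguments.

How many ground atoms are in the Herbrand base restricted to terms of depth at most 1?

First count ground terms of depth ≤ 1.
With no function symbols every ground term is a constant, so there are exactly 5 ground terms at every depth bound.
N_0 = 5
N_1 = 5
Explicitly: 0, 3, 1, 2, 4.
So |H| = 5.
For each predicate symbol, the number of ground atoms is |H| raised to its arity; summing:
  B: 5^2 = 25;  A: 5
Total ground atoms: 25 + 5 = 30.

30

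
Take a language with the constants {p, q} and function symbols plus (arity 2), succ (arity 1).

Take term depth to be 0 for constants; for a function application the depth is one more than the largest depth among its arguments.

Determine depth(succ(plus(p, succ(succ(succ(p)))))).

5

depth(succ(p)) = 1 + depth(p) = 1 + 0 = 1
depth(succ(succ(p))) = 1 + depth(succ(p)) = 1 + 1 = 2
depth(succ(succ(succ(p)))) = 1 + depth(succ(succ(p))) = 1 + 2 = 3
depth(plus(p, succ(succ(succ(p))))) = 1 + max(0, 3) = 4
depth(succ(plus(p, succ(succ(succ(p)))))) = 1 + depth(plus(p, succ(succ(succ(p))))) = 1 + 4 = 5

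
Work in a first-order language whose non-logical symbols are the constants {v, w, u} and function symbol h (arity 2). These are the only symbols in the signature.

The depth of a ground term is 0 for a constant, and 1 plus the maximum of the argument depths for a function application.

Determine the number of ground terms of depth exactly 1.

9

Let N_k count ground terms of depth at most k. Each non-constant term of depth ≤ k is some function symbol applied to depth-≤(k−1) arguments, giving N_k = 3 + N_{k-1}^2.
N_0 = 3
N_1 = 3 + 3^2 = 12
Terms of depth exactly 1: N_1 − N_0 = 12 − 3 = 9.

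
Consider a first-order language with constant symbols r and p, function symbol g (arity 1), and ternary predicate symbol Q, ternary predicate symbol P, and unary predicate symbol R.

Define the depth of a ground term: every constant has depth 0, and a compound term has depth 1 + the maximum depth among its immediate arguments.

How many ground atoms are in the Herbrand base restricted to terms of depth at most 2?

First count ground terms of depth ≤ 2.
If N_k denotes the number of depth-≤k ground terms, the 2 constants give N_0 = 2, and each function symbol of arity r contributes N_{k-1}^r new terms at level k: N_k = 2 + N_{k-1}.
N_0 = 2
N_1 = 2 + 2 = 4
N_2 = 2 + 4 = 6
Explicitly: r, p, g(r), g(p), g(g(r)), g(g(p)).
So |H| = 6.
A ground atom is a predicate applied to a tuple of terms from H, so the count is the sum over predicates of |H|^arity:
  Q: 6^3 = 216;  P: 6^3 = 216;  R: 6
Total ground atoms: 216 + 216 + 6 = 438.

438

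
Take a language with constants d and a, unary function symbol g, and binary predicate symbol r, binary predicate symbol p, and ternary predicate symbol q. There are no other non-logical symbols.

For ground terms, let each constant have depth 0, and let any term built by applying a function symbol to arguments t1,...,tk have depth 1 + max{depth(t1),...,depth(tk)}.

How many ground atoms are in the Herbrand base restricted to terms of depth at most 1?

First count ground terms of depth ≤ 1.
Let N_k count ground terms of depth at most k. Each non-constant term of depth ≤ k is some function symbol applied to depth-≤(k−1) arguments, giving N_k = 2 + N_{k-1}.
N_0 = 2
N_1 = 2 + 2 = 4
So |H| = 4.
Each predicate of arity r yields |H|^r ground atoms (one per choice of an r-tuple from H):
  r: 4^2 = 16;  p: 4^2 = 16;  q: 4^3 = 64
Total ground atoms: 16 + 16 + 64 = 96.

96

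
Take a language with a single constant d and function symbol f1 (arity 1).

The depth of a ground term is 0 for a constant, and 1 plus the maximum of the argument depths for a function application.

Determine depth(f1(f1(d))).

2

depth(f1(d)) = 1 + depth(d) = 1 + 0 = 1
depth(f1(f1(d))) = 1 + depth(f1(d)) = 1 + 1 = 2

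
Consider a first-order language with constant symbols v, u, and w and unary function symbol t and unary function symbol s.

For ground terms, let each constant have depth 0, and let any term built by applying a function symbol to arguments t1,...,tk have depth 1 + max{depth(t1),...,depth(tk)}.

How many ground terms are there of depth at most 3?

45

Let N_k count ground terms of depth at most k. Each non-constant term of depth ≤ k is some function symbol applied to depth-≤(k−1) arguments, giving N_k = 3 + N_{k-1} + N_{k-1}.
N_0 = 3
N_1 = 3 + 3 + 3 = 9
N_2 = 3 + 9 + 9 = 21
N_3 = 3 + 21 + 21 = 45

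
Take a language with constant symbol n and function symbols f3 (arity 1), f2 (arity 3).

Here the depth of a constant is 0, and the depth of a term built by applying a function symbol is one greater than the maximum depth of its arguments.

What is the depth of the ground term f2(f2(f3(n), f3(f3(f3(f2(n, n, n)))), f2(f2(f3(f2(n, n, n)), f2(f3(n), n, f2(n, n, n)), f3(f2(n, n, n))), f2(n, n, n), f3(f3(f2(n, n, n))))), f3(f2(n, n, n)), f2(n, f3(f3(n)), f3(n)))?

depth(f3(n)) = 1 + depth(n) = 1 + 0 = 1
depth(f2(n, n, n)) = 1 + max(0, 0, 0) = 1
depth(f3(f2(n, n, n))) = 1 + depth(f2(n, n, n)) = 1 + 1 = 2
depth(f3(f3(f2(n, n, n)))) = 1 + depth(f3(f2(n, n, n))) = 1 + 2 = 3
depth(f3(f3(f3(f2(n, n, n))))) = 1 + depth(f3(f3(f2(n, n, n)))) = 1 + 3 = 4
depth(f2(f3(n), n, f2(n, n, n))) = 1 + max(1, 0, 1) = 2
depth(f2(f3(f2(n, n, n)), f2(f3(n), n, f2(n, n, n)), f3(f2(n, n, n)))) = 1 + max(2, 2, 2) = 3
depth(f2(f2(f3(f2(n, n, n)), f2(f3(n), n, f2(n, n, n)), f3(f2(n, n, n))), f2(n, n, n), f3(f3(f2(n, n, n))))) = 1 + max(3, 1, 3) = 4
depth(f2(f3(n), f3(f3(f3(f2(n, n, n)))), f2(f2(f3(f2(n, n, n)), f2(f3(n), n, f2(n, n, n)), f3(f2(n, n, n))), f2(n, n, n), f3(f3(f2(n, n, n)))))) = 1 + max(1, 4, 4) = 5
depth(f3(f3(n))) = 1 + depth(f3(n)) = 1 + 1 = 2
depth(f2(n, f3(f3(n)), f3(n))) = 1 + max(0, 2, 1) = 3
depth(f2(f2(f3(n), f3(f3(f3(f2(n, n, n)))), f2(f2(f3(f2(n, n, n)), f2(f3(n), n, f2(n, n, n)), f3(f2(n, n, n))), f2(n, n, n), f3(f3(f2(n, n, n))))), f3(f2(n, n, n)), f2(n, f3(f3(n)), f3(n)))) = 1 + max(5, 2, 3) = 6

6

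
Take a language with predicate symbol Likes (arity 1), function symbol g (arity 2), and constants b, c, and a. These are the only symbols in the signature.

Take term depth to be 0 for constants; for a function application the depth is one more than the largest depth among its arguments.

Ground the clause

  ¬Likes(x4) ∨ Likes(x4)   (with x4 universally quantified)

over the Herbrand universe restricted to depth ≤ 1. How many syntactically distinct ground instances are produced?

12

Ground terms of depth ≤ 1:
  If N_k denotes the number of depth-≤k ground terms, the 3 constants give N_0 = 3, and each function symbol of arity r contributes N_{k-1}^r new terms at level k: N_k = 3 + N_{k-1}^2.
  N_0 = 3
  N_1 = 3 + 3^2 = 12
So there are 12 ground terms available for substitution.
The clause has 1 distinct variable (x4), which appears in the body. In the free term algebra distinct substitutions yield syntactically distinct ground instances.
Number of ground instances = 12.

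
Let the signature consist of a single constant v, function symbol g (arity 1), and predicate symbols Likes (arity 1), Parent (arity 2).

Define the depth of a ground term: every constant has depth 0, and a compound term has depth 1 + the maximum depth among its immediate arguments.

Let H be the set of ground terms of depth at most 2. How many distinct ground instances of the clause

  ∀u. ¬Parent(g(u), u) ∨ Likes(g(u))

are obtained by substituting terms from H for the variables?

3

Ground terms of depth ≤ 2:
  Count level by level. With function symbols g/1, the terms of depth ≤ k are the 1 constant together with each function applied to depth-≤(k−1) tuples, so N_k = 1 + N_{k-1}.
  N_0 = 1
  N_1 = 1 + 1 = 2
  N_2 = 1 + 2 = 3
  Explicitly: v, g(v), g(g(v)).
So there are 3 ground terms available for substitution.
The body mentions the single quantified variable u; since ground terms form a free algebra, no two substitutions collapse to the same formula.
Number of ground instances = 3.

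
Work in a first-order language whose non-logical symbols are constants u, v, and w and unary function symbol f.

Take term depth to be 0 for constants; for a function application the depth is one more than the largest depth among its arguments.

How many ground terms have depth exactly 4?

Write N_k for the number of ground terms of depth ≤ k. A term of depth ≤ k is either a constant or a function symbol applied to arguments of depth ≤ k−1, so N_k = 3 + N_{k-1}.
N_0 = 3
N_1 = 3 + 3 = 6
N_2 = 3 + 6 = 9
N_3 = 3 + 9 = 12
N_4 = 3 + 12 = 15
Terms of depth exactly 4: N_4 − N_3 = 15 − 12 = 3.

3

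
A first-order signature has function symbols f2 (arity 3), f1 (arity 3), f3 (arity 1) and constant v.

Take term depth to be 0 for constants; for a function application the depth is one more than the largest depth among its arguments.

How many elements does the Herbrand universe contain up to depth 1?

4

Count level by level. With function symbols f2/3, f1/3, f3/1, the terms of depth ≤ k are the 1 constant together with each function applied to depth-≤(k−1) tuples, so N_k = 1 + N_{k-1}^3 + N_{k-1}^3 + N_{k-1}.
N_0 = 1
N_1 = 1 + 1^3 + 1^3 + 1 = 4
Explicitly: v, f2(v, v, v), f1(v, v, v), f3(v).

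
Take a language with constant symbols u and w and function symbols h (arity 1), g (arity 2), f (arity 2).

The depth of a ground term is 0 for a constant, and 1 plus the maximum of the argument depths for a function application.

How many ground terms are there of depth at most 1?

Let N_k count ground terms of depth at most k. Each non-constant term of depth ≤ k is some function symbol applied to depth-≤(k−1) arguments, giving N_k = 2 + N_{k-1} + N_{k-1}^2 + N_{k-1}^2.
N_0 = 2
N_1 = 2 + 2 + 2^2 + 2^2 = 12
Explicitly: u, w, h(u), h(w), g(u, u), g(u, w), g(w, u), g(w, w), f(u, u), f(u, w), f(w, u), f(w, w).

12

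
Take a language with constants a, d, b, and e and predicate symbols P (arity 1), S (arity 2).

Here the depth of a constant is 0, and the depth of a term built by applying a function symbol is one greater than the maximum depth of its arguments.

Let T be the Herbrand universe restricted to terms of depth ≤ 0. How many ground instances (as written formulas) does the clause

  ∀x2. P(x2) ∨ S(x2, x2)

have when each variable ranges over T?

Ground terms of depth ≤ 0:
  With no function symbols every ground term is a constant, so there are exactly 4 ground terms at every depth bound.
  N_0 = 4
  Explicitly: a, d, b, e.
So there are 4 ground terms available for substitution.
There is 1 variable to instantiate (x2),  occurring in at least one literal, so different choices give different ground instances.
Number of ground instances = 4.

4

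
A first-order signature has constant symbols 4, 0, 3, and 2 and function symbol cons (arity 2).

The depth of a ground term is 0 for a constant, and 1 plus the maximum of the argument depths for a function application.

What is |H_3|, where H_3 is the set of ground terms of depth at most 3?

163220

Write N_k for the number of ground terms of depth ≤ k. A term of depth ≤ k is either a constant or a function symbol applied to arguments of depth ≤ k−1, so N_k = 4 + N_{k-1}^2.
N_0 = 4
N_1 = 4 + 4^2 = 20
N_2 = 4 + 20^2 = 404
N_3 = 4 + 404^2 = 163220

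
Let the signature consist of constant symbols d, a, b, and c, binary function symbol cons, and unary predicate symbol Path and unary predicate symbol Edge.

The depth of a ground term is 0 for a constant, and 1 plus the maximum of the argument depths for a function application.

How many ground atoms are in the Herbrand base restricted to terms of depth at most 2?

First count ground terms of depth ≤ 2.
Write N_k for the number of ground terms of depth ≤ k. A term of depth ≤ k is either a constant or a function symbol applied to arguments of depth ≤ k−1, so N_k = 4 + N_{k-1}^2.
N_0 = 4
N_1 = 4 + 4^2 = 20
N_2 = 4 + 20^2 = 404
So |H| = 404.
Each predicate of arity r yields |H|^r ground atoms (one per choice of an r-tuple from H):
  Path: 404;  Edge: 404
Total ground atoms: 404 + 404 = 808.

808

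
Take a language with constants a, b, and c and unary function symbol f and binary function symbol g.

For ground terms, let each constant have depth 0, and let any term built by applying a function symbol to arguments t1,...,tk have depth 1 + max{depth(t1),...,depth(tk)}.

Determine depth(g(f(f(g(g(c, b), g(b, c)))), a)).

5

depth(g(c, b)) = 1 + max(0, 0) = 1
depth(g(b, c)) = 1 + max(0, 0) = 1
depth(g(g(c, b), g(b, c))) = 1 + max(1, 1) = 2
depth(f(g(g(c, b), g(b, c)))) = 1 + depth(g(g(c, b), g(b, c))) = 1 + 2 = 3
depth(f(f(g(g(c, b), g(b, c))))) = 1 + depth(f(g(g(c, b), g(b, c)))) = 1 + 3 = 4
depth(g(f(f(g(g(c, b), g(b, c)))), a)) = 1 + max(4, 0) = 5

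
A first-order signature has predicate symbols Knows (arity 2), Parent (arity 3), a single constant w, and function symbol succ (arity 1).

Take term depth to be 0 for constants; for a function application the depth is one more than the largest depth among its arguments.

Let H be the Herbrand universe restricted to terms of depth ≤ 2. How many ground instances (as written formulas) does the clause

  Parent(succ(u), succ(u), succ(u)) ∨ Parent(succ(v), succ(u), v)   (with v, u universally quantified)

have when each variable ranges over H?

Ground terms of depth ≤ 2:
  If N_k denotes the number of depth-≤k ground terms, the 1 constant gives N_0 = 1, and each function symbol of arity r contributes N_{k-1}^r new terms at level k: N_k = 1 + N_{k-1}.
  N_0 = 1
  N_1 = 1 + 1 = 2
  N_2 = 1 + 2 = 3
So there are 3 ground terms available for substitution.
The clause has 2 distinct variables (v, u), each appearing in the body. In the free term algebra distinct substitutions yield syntactically distinct ground instances.
Number of ground instances = 3^2 = 9.

9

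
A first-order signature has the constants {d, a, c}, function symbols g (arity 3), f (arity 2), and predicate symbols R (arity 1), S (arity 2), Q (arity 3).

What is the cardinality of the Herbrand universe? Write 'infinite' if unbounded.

The signature has at least one function symbol (g, arity 3) and at least one constant (d).
Iterating g gives infinitely many distinct ground terms: d, g(d, d, d), g(g(d, d, d), g(d, d, d), g(d, d, d)), ...
So the Herbrand universe is infinite.

infinite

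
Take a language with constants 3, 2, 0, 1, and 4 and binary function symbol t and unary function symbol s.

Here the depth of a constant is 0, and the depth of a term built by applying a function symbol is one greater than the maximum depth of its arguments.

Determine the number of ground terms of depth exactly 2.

Let N_k count ground terms of depth at most k. Each non-constant term of depth ≤ k is some function symbol applied to depth-≤(k−1) arguments, giving N_k = 5 + N_{k-1}^2 + N_{k-1}.
N_0 = 5
N_1 = 5 + 5^2 + 5 = 35
N_2 = 5 + 35^2 + 35 = 1265
Terms of depth exactly 2: N_2 − N_1 = 1265 − 35 = 1230.

1230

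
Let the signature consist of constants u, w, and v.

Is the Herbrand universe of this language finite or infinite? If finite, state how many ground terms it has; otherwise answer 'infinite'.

There are no function symbols, so every ground term is one of the 3 constants.
The Herbrand universe is {u, w, v}, which is finite with 3 elements.

3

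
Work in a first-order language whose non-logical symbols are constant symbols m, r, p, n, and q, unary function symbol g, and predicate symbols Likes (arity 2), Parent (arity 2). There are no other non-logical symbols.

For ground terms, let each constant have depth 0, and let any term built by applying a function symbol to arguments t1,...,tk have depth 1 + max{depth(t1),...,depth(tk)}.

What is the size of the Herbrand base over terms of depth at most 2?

First count ground terms of depth ≤ 2.
Let N_k count ground terms of depth at most k. Each non-constant term of depth ≤ k is some function symbol applied to depth-≤(k−1) arguments, giving N_k = 5 + N_{k-1}.
N_0 = 5
N_1 = 5 + 5 = 10
N_2 = 5 + 10 = 15
So |H| = 15.
A ground atom is a predicate applied to a tuple of terms from H, so the count is the sum over predicates of |H|^arity:
  Likes: 15^2 = 225;  Parent: 15^2 = 225
Total ground atoms: 225 + 225 = 450.

450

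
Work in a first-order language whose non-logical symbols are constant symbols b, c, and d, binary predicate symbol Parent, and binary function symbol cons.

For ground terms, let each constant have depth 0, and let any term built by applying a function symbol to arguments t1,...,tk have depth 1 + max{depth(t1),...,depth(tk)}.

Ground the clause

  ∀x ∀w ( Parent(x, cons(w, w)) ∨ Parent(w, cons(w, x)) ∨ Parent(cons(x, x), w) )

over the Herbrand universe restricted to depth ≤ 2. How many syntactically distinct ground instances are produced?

21609

Ground terms of depth ≤ 2:
  Count level by level. With function symbols cons/2, the terms of depth ≤ k are the 3 constants together with each function applied to depth-≤(k−1) tuples, so N_k = 3 + N_{k-1}^2.
  N_0 = 3
  N_1 = 3 + 3^2 = 12
  N_2 = 3 + 12^2 = 147
So there are 147 ground terms available for substitution.
The body mentions every one of the 2 quantified variables; since ground terms form a free algebra, no two substitutions collapse to the same formula.
Number of ground instances = 147^2 = 21609.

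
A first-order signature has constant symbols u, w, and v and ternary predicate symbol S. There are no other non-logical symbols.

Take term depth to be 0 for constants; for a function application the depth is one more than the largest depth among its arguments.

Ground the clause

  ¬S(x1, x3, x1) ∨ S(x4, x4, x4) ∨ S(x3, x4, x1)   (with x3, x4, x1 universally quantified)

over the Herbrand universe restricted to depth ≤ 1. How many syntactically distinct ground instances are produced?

Ground terms of depth ≤ 1:
  With no function symbols every ground term is a constant, so there are exactly 3 ground terms at every depth bound.
  N_0 = 3
  N_1 = 3
  Explicitly: u, w, v.
So there are 3 ground terms available for substitution.
The body mentions every one of the 3 quantified variables; since ground terms form a free algebra, no two substitutions collapse to the same formula.
Number of ground instances = 3^3 = 27.

27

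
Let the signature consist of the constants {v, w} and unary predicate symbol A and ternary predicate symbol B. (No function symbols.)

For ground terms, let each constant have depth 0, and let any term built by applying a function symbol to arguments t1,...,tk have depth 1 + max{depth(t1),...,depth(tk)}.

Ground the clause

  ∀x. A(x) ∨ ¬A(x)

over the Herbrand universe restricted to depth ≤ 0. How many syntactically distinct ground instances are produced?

Ground terms of depth ≤ 0:
  With no function symbols every ground term is a constant, so there are exactly 2 ground terms at every depth bound.
  N_0 = 2
So there are 2 ground terms available for substitution.
The clause has 1 distinct variable (x), which appears in the body. In the free term algebra distinct substitutions yield syntactically distinct ground instances.
Number of ground instances = 2.

2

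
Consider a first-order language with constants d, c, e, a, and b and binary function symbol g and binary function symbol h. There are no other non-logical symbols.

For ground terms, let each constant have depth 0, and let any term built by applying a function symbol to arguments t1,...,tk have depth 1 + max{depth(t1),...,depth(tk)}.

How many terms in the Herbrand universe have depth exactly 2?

6000

Write N_k for the number of ground terms of depth ≤ k. A term of depth ≤ k is either a constant or a function symbol applied to arguments of depth ≤ k−1, so N_k = 5 + N_{k-1}^2 + N_{k-1}^2.
N_0 = 5
N_1 = 5 + 5^2 + 5^2 = 55
N_2 = 5 + 55^2 + 55^2 = 6055
Terms of depth exactly 2: N_2 − N_1 = 6055 − 55 = 6000.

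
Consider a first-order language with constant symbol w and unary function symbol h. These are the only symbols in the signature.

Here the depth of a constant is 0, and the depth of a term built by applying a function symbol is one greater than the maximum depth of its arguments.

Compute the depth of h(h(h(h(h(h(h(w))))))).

7

depth(h(w)) = 1 + depth(w) = 1 + 0 = 1
depth(h(h(w))) = 1 + depth(h(w)) = 1 + 1 = 2
depth(h(h(h(w)))) = 1 + depth(h(h(w))) = 1 + 2 = 3
depth(h(h(h(h(w))))) = 1 + depth(h(h(h(w)))) = 1 + 3 = 4
depth(h(h(h(h(h(w)))))) = 1 + depth(h(h(h(h(w))))) = 1 + 4 = 5
depth(h(h(h(h(h(h(w))))))) = 1 + depth(h(h(h(h(h(w)))))) = 1 + 5 = 6
depth(h(h(h(h(h(h(h(w)))))))) = 1 + depth(h(h(h(h(h(h(w))))))) = 1 + 6 = 7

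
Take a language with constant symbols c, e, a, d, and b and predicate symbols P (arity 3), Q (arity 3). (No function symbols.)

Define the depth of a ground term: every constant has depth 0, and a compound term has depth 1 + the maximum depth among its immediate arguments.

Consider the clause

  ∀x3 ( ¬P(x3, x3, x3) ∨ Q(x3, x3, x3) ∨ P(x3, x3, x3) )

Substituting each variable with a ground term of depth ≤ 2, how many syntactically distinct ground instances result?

5

Ground terms of depth ≤ 2:
  With no function symbols every ground term is a constant, so there are exactly 5 ground terms at every depth bound.
  N_0 = 5
  N_1 = 5
  N_2 = 5
  Explicitly: c, e, a, d, b.
So there are 5 ground terms available for substitution.
There is 1 variable to instantiate (x3),  occurring in at least one literal, so different choices give different ground instances.
Number of ground instances = 5.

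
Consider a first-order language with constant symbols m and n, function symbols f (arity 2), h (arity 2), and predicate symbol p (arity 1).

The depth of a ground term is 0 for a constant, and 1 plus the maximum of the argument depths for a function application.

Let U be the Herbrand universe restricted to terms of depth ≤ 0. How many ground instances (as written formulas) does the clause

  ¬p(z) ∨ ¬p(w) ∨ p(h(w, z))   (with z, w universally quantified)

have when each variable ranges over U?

Ground terms of depth ≤ 0:
  If N_k denotes the number of depth-≤k ground terms, the 2 constants give N_0 = 2, and each function symbol of arity r contributes N_{k-1}^r new terms at level k: N_k = 2 + N_{k-1}^2 + N_{k-1}^2.
  N_0 = 2
  Explicitly: m, n.
So there are 2 ground terms available for substitution.
The clause has 2 distinct variables (z, w), each appearing in the body. In the free term algebra distinct substitutions yield syntactically distinct ground instances.
Number of ground instances = 2^2 = 4.

4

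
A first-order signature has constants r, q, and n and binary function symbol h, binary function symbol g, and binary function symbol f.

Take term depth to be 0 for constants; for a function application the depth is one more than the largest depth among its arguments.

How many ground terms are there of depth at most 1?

30

If N_k denotes the number of depth-≤k ground terms, the 3 constants give N_0 = 3, and each function symbol of arity r contributes N_{k-1}^r new terms at level k: N_k = 3 + N_{k-1}^2 + N_{k-1}^2 + N_{k-1}^2.
N_0 = 3
N_1 = 3 + 3^2 + 3^2 + 3^2 = 30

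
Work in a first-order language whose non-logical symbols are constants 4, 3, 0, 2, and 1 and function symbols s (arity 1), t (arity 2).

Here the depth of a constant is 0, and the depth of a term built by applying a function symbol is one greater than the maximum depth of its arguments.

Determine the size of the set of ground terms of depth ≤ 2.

Let N_k count ground terms of depth at most k. Each non-constant term of depth ≤ k is some function symbol applied to depth-≤(k−1) arguments, giving N_k = 5 + N_{k-1} + N_{k-1}^2.
N_0 = 5
N_1 = 5 + 5 + 5^2 = 35
N_2 = 5 + 35 + 35^2 = 1265

1265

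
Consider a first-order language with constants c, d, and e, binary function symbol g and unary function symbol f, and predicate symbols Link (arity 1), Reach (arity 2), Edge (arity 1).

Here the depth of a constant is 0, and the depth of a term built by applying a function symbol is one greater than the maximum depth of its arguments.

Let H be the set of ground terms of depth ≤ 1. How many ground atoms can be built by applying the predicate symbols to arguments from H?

255

First count ground terms of depth ≤ 1.
Count level by level. With function symbols g/2, f/1, the terms of depth ≤ k are the 3 constants together with each function applied to depth-≤(k−1) tuples, so N_k = 3 + N_{k-1}^2 + N_{k-1}.
N_0 = 3
N_1 = 3 + 3^2 + 3 = 15
So |H| = 15.
Ground atoms are formed by filling each argument slot of a predicate with a term from H, so an r-ary predicate gives |H|^r atoms:
  Link: 15;  Reach: 15^2 = 225;  Edge: 15
Total ground atoms: 15 + 225 + 15 = 255.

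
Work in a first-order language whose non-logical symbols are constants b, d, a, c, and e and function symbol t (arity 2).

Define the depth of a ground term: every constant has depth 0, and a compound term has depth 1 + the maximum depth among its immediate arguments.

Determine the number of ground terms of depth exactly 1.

25

Let N_k = |{terms of depth ≤ k}|. Then N_0 = 5 and N_k = 5 + N_{k-1}^2 for k ≥ 1 (one summand per function symbol, arity giving the exponent).
N_0 = 5
N_1 = 5 + 5^2 = 30
Terms of depth exactly 1: N_1 − N_0 = 30 − 5 = 25.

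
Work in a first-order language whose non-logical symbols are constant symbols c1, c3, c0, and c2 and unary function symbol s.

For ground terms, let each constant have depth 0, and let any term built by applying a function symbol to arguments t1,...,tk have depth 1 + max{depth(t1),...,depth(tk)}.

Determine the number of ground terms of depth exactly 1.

Let N_k count ground terms of depth at most k. Each non-constant term of depth ≤ k is some function symbol applied to depth-≤(k−1) arguments, giving N_k = 4 + N_{k-1}.
N_0 = 4
N_1 = 4 + 4 = 8
Terms of depth exactly 1: N_1 − N_0 = 8 − 4 = 4.

4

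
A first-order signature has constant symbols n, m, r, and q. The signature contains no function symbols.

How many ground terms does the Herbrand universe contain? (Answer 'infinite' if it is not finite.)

4

There are no function symbols, so every ground term is one of the 4 constants.
The Herbrand universe is {n, m, r, q}, which is finite with 4 elements.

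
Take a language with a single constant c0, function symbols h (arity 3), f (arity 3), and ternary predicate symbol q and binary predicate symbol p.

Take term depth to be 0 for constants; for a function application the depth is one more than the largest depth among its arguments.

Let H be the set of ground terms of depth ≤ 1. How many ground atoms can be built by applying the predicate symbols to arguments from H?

First count ground terms of depth ≤ 1.
Write N_k for the number of ground terms of depth ≤ k. A term of depth ≤ k is either a constant or a function symbol applied to arguments of depth ≤ k−1, so N_k = 1 + N_{k-1}^3 + N_{k-1}^3.
N_0 = 1
N_1 = 1 + 1^3 + 1^3 = 3
Explicitly: c0, h(c0, c0, c0), f(c0, c0, c0).
So |H| = 3.
Ground atoms are formed by filling each argument slot of a predicate with a term from H, so an r-ary predicate gives |H|^r atoms:
  q: 3^3 = 27;  p: 3^2 = 9
Total ground atoms: 27 + 9 = 36.

36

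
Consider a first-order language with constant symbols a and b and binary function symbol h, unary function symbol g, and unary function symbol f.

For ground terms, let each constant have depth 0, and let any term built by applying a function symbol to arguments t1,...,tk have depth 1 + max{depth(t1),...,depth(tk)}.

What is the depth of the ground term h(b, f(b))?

depth(f(b)) = 1 + depth(b) = 1 + 0 = 1
depth(h(b, f(b))) = 1 + max(0, 1) = 2

2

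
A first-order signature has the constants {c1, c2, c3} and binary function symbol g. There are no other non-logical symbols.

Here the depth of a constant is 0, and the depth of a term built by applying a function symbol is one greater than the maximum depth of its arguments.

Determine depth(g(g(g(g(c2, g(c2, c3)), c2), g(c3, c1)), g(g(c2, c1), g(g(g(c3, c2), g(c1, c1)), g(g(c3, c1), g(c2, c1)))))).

5

depth(g(c2, c3)) = 1 + max(0, 0) = 1
depth(g(c2, g(c2, c3))) = 1 + max(0, 1) = 2
depth(g(g(c2, g(c2, c3)), c2)) = 1 + max(2, 0) = 3
depth(g(c3, c1)) = 1 + max(0, 0) = 1
depth(g(g(g(c2, g(c2, c3)), c2), g(c3, c1))) = 1 + max(3, 1) = 4
depth(g(c2, c1)) = 1 + max(0, 0) = 1
depth(g(c3, c2)) = 1 + max(0, 0) = 1
depth(g(c1, c1)) = 1 + max(0, 0) = 1
depth(g(g(c3, c2), g(c1, c1))) = 1 + max(1, 1) = 2
depth(g(g(c3, c1), g(c2, c1))) = 1 + max(1, 1) = 2
depth(g(g(g(c3, c2), g(c1, c1)), g(g(c3, c1), g(c2, c1)))) = 1 + max(2, 2) = 3
depth(g(g(c2, c1), g(g(g(c3, c2), g(c1, c1)), g(g(c3, c1), g(c2, c1))))) = 1 + max(1, 3) = 4
depth(g(g(g(g(c2, g(c2, c3)), c2), g(c3, c1)), g(g(c2, c1), g(g(g(c3, c2), g(c1, c1)), g(g(c3, c1), g(c2, c1)))))) = 1 + max(4, 4) = 5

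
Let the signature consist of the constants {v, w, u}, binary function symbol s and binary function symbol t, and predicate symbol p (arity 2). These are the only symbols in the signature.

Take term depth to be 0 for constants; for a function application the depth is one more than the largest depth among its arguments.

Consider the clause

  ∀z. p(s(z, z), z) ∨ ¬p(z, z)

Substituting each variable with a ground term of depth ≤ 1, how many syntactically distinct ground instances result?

Ground terms of depth ≤ 1:
  Let N_k count ground terms of depth at most k. Each non-constant term of depth ≤ k is some function symbol applied to depth-≤(k−1) arguments, giving N_k = 3 + N_{k-1}^2 + N_{k-1}^2.
  N_0 = 3
  N_1 = 3 + 3^2 + 3^2 = 21
So there are 21 ground terms available for substitution.
The clause has 1 distinct variable (z), which appears in the body. In the free term algebra distinct substitutions yield syntactically distinct ground instances.
Number of ground instances = 21.

21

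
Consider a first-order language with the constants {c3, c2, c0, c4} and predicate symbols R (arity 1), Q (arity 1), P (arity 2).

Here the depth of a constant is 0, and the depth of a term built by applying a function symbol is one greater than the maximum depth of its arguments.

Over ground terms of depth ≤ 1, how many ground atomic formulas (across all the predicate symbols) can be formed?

First count ground terms of depth ≤ 1.
With no function symbols every ground term is a constant, so there are exactly 4 ground terms at every depth bound.
N_0 = 4
N_1 = 4
Explicitly: c3, c2, c0, c4.
So |H| = 4.
Ground atoms are formed by filling each argument slot of a predicate with a term from H, so an r-ary predicate gives |H|^r atoms:
  R: 4;  Q: 4;  P: 4^2 = 16
Total ground atoms: 4 + 4 + 16 = 24.

24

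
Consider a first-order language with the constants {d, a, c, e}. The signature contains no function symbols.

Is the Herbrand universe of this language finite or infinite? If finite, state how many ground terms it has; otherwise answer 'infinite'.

4

There are no function symbols, so every ground term is one of the 4 constants.
The Herbrand universe is {d, a, c, e}, which is finite with 4 elements.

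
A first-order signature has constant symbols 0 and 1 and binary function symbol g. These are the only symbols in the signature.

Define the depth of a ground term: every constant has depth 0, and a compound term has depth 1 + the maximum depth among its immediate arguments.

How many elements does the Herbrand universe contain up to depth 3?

Count level by level. With function symbols g/2, the terms of depth ≤ k are the 2 constants together with each function applied to depth-≤(k−1) tuples, so N_k = 2 + N_{k-1}^2.
N_0 = 2
N_1 = 2 + 2^2 = 6
N_2 = 2 + 6^2 = 38
N_3 = 2 + 38^2 = 1446

1446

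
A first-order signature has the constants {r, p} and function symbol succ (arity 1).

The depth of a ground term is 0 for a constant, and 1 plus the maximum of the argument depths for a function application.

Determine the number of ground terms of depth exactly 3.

If N_k denotes the number of depth-≤k ground terms, the 2 constants give N_0 = 2, and each function symbol of arity r contributes N_{k-1}^r new terms at level k: N_k = 2 + N_{k-1}.
N_0 = 2
N_1 = 2 + 2 = 4
N_2 = 2 + 4 = 6
N_3 = 2 + 6 = 8
Terms of depth exactly 3: N_3 − N_2 = 8 − 6 = 2.

2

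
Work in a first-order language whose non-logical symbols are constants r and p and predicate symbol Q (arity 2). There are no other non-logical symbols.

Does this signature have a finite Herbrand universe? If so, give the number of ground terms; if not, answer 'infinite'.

2

There are no function symbols, so every ground term is one of the 2 constants.
The Herbrand universe is {r, p}, which is finite with 2 elements.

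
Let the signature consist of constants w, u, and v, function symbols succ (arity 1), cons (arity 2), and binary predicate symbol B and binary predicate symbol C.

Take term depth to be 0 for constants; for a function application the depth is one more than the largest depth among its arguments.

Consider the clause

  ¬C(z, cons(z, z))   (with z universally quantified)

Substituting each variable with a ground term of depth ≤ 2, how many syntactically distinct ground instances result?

243

Ground terms of depth ≤ 2:
  Let N_k = |{terms of depth ≤ k}|. Then N_0 = 3 and N_k = 3 + N_{k-1} + N_{k-1}^2 for k ≥ 1 (one summand per function symbol, arity giving the exponent).
  N_0 = 3
  N_1 = 3 + 3 + 3^2 = 15
  N_2 = 3 + 15 + 15^2 = 243
So there are 243 ground terms available for substitution.
The body mentions the single quantified variable z; since ground terms form a free algebra, no two substitutions collapse to the same formula.
Number of ground instances = 243.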